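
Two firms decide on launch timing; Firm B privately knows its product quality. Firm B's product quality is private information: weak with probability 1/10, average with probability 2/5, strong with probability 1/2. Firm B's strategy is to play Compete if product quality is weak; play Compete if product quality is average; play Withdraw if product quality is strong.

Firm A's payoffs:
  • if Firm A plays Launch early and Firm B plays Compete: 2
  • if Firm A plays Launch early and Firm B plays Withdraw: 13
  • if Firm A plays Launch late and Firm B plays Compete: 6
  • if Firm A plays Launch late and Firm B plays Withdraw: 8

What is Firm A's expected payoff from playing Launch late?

Take the expectation over Firm B's product quality, weighting each type's action by its prior probability.
E[Launch late] = 1/10·6 + 2/5·6 + 1/2·8 = 3/5 + 12/5 + 4 = 7

7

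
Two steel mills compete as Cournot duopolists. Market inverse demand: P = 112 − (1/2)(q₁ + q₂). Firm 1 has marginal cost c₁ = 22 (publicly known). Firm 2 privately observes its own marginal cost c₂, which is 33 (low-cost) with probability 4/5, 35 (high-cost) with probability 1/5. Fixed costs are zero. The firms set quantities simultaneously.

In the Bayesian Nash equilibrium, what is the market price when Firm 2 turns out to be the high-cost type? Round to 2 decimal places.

56.60

Type-c best response for Firm 2: q₂(c) = (112 − c) − q₁/2.
Firm 1 maximizes expected profit; its first-order condition is 112 − q₁ − (1/2)E[q₂] − 22 = 0.
Substituting E[q₂] and solving: E[c₂] = 33.4, so q₁ = (112 − 2·22 + 33.4)/(3/2) = 67.6.
q₂(high-cost) = 43.2, so P = 112 − (1/2)·(67.6 + 43.2) = 56.6.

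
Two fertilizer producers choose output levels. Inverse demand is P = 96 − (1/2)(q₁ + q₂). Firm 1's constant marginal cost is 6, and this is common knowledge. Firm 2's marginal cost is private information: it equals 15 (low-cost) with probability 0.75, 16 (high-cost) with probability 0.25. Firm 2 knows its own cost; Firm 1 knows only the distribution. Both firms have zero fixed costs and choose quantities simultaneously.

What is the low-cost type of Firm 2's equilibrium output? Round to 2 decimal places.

Firm 2 with cost c maximizes (96 − (1/2)(q₁+q₂) − c)·q₂, giving q₂(c) = (96 − c − (1/2)q₁).
E[c₂] = 0.75·15 + 0.25·16 = 15.25
Firm 1's FOC against E[q₂] yields q₁ = (96 − 2·6 + E[c₂])/(3/2) = (96 − 12 + 15.25)/(3/2) = 66.1667.
q₂(low-cost) = (96 − 15 − (1/2)·66.1667) = 47.9167.

47.92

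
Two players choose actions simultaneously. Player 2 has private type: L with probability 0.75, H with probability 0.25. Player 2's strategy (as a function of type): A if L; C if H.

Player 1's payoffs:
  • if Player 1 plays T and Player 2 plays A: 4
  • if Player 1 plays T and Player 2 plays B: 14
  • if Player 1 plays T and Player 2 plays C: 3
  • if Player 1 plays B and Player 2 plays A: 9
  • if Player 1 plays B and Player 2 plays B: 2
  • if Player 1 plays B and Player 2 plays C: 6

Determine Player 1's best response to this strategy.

Compute Player 1's expected payoff for each action, taking the expectation over Player 2's type.
E[T] = 0.75·(4) + 0.25·(3) = 3.75
E[B] = 0.75·(9) + 0.25·(6) = 8.25
Best response: B (8.25 is the largest).

B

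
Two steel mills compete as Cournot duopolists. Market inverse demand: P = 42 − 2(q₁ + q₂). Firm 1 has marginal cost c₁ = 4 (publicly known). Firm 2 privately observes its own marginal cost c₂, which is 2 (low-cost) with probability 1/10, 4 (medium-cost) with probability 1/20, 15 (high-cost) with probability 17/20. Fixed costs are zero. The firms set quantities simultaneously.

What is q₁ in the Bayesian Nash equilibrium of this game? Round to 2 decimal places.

Firm 2 with cost c maximizes (42 − 2(q₁+q₂) − c)·q₂, giving q₂(c) = (42 − c − 2q₁)/4.
E[c₂] = 1/10·2 + 1/20·4 + 17/20·15 = 13.15
Firm 1's FOC against E[q₂] yields q₁ = (42 − 2·4 + E[c₂])/6 = (42 − 8 + 13.15)/6 = 7.85833.

7.86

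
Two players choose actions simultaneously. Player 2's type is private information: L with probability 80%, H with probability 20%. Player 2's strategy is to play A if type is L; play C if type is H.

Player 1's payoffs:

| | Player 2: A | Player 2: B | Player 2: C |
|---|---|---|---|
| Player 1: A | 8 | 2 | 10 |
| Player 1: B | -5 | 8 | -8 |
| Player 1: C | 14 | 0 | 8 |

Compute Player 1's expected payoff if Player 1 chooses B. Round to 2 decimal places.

-5.60

E[B] = 0.8·(-5) + 0.2·(-8) = (-4) + (-1.6) = -5.6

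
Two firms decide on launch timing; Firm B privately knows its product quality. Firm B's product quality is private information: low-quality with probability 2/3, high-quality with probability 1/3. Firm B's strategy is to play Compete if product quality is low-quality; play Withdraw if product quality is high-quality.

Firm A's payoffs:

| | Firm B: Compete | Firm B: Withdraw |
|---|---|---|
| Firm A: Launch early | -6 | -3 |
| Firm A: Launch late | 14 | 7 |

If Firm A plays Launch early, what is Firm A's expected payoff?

E[Launch early] = 2/3·(-6) + 1/3·(-3) = (-4) + (-1) = -5

-5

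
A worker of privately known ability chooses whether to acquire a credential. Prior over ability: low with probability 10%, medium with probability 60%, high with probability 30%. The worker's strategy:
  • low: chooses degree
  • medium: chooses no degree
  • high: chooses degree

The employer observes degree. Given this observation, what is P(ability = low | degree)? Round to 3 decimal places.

P(degree) = 0.1·1 + 0.6·0 + 0.3·1 = 0.4
P(low | degree) = (0.1·1) / 0.4 = 0.1 / 0.4 = 0.25

0.250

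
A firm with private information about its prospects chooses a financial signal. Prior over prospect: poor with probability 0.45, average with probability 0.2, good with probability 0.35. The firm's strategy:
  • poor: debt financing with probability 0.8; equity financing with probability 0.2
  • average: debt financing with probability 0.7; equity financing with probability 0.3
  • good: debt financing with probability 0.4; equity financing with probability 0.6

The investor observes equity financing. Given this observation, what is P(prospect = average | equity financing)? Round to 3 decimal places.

Apply Bayes' rule using the sender's strategy as the likelihood.
P(equity financing) = 0.45·0.2 + 0.2·0.3 + 0.35·0.6 = 0.36
P(average | equity financing) = (0.2·0.3) / 0.36 = 0.06 / 0.36 = 0.166667

0.167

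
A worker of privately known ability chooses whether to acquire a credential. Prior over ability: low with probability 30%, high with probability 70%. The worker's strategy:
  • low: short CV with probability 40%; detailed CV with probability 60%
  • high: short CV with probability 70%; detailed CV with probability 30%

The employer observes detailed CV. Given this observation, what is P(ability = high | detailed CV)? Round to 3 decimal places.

0.538

Apply Bayes' rule using the sender's strategy as the likelihood.
P(detailed CV) = 0.3·0.6 + 0.7·0.3 = 0.39
P(high | detailed CV) = (0.7·0.3) / 0.39 = 0.21 / 0.39 = 0.538462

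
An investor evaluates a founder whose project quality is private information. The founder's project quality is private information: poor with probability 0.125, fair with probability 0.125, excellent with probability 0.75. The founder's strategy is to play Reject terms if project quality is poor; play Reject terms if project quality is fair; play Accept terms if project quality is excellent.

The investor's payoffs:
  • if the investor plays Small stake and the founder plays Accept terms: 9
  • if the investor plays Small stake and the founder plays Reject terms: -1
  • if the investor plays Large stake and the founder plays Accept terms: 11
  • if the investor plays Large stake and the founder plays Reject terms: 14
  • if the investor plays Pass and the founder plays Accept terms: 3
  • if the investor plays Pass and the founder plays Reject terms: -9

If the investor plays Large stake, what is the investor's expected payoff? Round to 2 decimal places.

E[Large stake] = 0.125·14 + 0.125·14 + 0.75·11 = 1.75 + 1.75 + 8.25 = 11.75

11.75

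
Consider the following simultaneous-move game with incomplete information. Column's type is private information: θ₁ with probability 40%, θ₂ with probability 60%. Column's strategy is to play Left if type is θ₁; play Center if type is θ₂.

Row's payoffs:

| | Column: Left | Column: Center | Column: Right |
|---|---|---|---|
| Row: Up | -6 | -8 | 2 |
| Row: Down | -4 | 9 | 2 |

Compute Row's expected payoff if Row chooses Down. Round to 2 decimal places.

3.80

Take the expectation over Column's type, weighting each type's action by its prior probability.
E[Down] = 0.4·(-4) + 0.6·9 = (-1.6) + 5.4 = 3.8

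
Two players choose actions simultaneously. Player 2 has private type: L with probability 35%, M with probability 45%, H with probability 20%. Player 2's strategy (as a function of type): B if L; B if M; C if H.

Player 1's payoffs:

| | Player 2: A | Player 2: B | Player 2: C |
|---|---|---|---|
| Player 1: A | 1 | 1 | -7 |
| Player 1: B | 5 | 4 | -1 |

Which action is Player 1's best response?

B

Compute Player 1's expected payoff for each action, taking the expectation over Player 2's type.
E[A] = 0.35·(1) + 0.45·(1) + 0.2·(-7) = -0.6
E[B] = 0.35·(4) + 0.45·(4) + 0.2·(-1) = 3
Best response: B (3 is the largest).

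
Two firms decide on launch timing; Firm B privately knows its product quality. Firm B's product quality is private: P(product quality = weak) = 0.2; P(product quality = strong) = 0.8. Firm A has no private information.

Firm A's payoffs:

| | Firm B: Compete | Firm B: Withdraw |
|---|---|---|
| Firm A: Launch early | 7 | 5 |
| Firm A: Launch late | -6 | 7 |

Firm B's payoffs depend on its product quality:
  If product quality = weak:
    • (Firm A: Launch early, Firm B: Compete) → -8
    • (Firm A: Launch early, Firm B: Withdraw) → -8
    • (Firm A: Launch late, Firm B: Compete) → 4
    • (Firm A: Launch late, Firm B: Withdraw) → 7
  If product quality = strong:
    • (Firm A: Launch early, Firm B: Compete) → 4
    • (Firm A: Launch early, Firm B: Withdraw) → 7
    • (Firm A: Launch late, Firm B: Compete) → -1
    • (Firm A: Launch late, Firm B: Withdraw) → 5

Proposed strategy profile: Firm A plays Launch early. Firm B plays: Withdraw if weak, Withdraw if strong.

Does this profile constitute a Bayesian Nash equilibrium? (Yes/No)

Firm A plays Launch early: E[Launch early] = 0.2·(5) + 0.8·(5) = 5; E[Launch late] = 7. Not best-responding. ✗
Firm B (product quality weak), facing Launch early: Compete gives -8, Withdraw gives -8. Proposed Withdraw is best. ✓
Firm B (product quality strong), facing Launch early: Compete gives 4, Withdraw gives 7. Proposed Withdraw is best. ✓

No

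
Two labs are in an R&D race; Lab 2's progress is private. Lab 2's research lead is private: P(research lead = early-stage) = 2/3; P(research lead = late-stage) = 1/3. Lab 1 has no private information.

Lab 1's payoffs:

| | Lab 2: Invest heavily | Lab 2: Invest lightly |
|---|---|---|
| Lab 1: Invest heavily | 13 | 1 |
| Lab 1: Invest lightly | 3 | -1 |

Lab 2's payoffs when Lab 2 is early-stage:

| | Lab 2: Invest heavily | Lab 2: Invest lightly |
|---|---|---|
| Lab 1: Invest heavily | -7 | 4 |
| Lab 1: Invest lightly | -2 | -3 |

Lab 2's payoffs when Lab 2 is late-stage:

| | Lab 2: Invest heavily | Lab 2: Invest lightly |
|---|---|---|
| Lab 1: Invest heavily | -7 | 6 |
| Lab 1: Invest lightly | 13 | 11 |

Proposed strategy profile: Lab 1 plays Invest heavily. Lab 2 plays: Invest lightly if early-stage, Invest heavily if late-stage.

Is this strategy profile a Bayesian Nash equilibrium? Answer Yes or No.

No

A profile is a BNE iff every type of every player is best-responding given beliefs about the other side.
Lab 1 plays Invest heavily: E[Invest heavily] = 2/3·(1) + 1/3·(13) = 5; E[Invest lightly] = 1/3. Best-responding. ✓
Lab 2 (research lead early-stage), facing Invest heavily: Invest heavily gives -7, Invest lightly gives 4. Proposed Invest lightly is best. ✓
Lab 2 (research lead late-stage), facing Invest heavily: Invest heavily gives -7, Invest lightly gives 6. Proposed Invest heavily is not best — profitable deviation exists. ✗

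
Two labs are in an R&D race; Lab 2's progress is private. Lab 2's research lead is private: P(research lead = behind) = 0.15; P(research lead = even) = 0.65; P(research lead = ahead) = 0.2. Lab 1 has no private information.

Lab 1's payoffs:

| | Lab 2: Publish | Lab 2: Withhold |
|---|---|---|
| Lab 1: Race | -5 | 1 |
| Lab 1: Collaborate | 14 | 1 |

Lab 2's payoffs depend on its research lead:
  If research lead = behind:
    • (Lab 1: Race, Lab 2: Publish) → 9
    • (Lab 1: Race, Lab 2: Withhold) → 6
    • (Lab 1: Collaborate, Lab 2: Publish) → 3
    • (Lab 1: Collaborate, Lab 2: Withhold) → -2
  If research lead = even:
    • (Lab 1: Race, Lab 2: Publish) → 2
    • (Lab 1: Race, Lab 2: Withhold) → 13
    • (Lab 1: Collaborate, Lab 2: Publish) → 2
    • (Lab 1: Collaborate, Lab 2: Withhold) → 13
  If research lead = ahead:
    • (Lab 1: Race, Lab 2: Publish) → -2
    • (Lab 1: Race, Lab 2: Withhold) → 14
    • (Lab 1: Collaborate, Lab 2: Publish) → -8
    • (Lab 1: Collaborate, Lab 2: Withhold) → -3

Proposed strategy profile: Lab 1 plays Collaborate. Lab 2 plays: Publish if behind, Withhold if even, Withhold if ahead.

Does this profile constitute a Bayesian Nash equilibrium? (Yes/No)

Yes

Lab 1 plays Collaborate: E[Collaborate] = 0.15·(14) + 0.65·(1) + 0.2·(1) = 2.95; E[Race] = 0.1. Best-responding. ✓
Lab 2 (research lead behind), facing Collaborate: Publish gives 3, Withhold gives -2. Proposed Publish is best. ✓
Lab 2 (research lead even), facing Collaborate: Publish gives 2, Withhold gives 13. Proposed Withhold is best. ✓
Lab 2 (research lead ahead), facing Collaborate: Publish gives -8, Withhold gives -3. Proposed Withhold is best. ✓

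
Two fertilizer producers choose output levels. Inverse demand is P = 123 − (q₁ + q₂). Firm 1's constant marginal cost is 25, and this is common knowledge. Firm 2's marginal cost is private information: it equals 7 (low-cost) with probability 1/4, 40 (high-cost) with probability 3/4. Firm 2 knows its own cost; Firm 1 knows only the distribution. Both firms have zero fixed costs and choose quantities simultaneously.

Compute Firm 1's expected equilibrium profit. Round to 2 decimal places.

Firm 2 with cost c maximizes (123 − (q₁+q₂) − c)·q₂, giving q₂(c) = (123 − c − q₁)/2.
E[c₂] = 1/4·7 + 3/4·40 = 31.75
Firm 1's FOC against E[q₂] yields q₁ = (123 − 2·25 + E[c₂])/3 = (123 − 50 + 31.75)/3 = 34.9167.
E[P] = 123 − (q₁ + E[q₂]) = 59.9167; Firm 1's expected profit = (E[P] − 25)·q₁ = (59.9167 − 25)·34.9167 = 1219.17.

1219.17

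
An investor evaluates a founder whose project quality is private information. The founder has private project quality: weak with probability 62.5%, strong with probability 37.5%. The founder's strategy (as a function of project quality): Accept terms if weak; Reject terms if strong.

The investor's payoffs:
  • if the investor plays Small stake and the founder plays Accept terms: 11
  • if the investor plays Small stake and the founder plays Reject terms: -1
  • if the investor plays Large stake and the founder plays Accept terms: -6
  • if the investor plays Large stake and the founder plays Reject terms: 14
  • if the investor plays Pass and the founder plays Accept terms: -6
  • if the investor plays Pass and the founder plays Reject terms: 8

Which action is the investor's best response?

Small stake

Compute the investor's expected payoff for each action, taking the expectation over the founder's type.
E[Small stake] = 0.625·(11) + 0.375·(-1) = 6.5
E[Large stake] = 0.625·(-6) + 0.375·(14) = 1.5
E[Pass] = 0.625·(-6) + 0.375·(8) = -0.75
Best response: Small stake (6.5 is the largest).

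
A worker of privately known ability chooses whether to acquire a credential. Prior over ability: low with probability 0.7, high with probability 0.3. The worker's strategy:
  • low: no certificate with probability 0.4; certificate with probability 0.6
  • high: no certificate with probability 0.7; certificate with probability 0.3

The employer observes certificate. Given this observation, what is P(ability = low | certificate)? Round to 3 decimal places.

Apply Bayes' rule using the sender's strategy as the likelihood.
P(certificate) = 0.7·0.6 + 0.3·0.3 = 0.51
P(low | certificate) = (0.7·0.6) / 0.51 = 0.42 / 0.51 = 0.823529

0.824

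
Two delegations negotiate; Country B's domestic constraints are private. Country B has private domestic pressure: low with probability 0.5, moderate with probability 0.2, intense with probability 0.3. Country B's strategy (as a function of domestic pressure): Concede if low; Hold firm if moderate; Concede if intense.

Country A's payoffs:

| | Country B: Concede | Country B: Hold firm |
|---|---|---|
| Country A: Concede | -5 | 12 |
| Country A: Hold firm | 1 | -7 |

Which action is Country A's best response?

E[Concede] = 0.5·(-5) + 0.2·(12) + 0.3·(-5) = -1.6
E[Hold firm] = 0.5·(1) + 0.2·(-7) + 0.3·(1) = -0.6
Best response: Hold firm (-0.6 is the largest).

Hold firm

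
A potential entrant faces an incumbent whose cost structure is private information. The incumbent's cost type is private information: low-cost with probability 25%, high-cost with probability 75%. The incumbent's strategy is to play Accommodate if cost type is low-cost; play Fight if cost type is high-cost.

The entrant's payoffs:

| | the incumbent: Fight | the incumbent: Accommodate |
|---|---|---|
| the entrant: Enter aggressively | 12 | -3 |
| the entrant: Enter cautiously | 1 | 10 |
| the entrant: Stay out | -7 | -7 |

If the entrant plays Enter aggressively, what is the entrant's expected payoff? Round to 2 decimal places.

Take the expectation over the incumbent's cost type, weighting each type's action by its prior probability.
E[Enter aggressively] = 0.25·(-3) + 0.75·12 = (-0.75) + 9 = 8.25

8.25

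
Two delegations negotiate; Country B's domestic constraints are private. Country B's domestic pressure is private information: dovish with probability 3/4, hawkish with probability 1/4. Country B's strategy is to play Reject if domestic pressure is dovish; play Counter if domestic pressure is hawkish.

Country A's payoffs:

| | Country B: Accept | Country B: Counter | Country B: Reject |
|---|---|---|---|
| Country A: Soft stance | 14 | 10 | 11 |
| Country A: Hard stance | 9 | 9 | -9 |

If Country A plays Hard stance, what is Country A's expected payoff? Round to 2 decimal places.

Take the expectation over Country B's domestic pressure, weighting each type's action by its prior probability.
E[Hard stance] = 3/4·(-9) + 1/4·9 = (-27/4) + 9/4 = -9/2

-4.50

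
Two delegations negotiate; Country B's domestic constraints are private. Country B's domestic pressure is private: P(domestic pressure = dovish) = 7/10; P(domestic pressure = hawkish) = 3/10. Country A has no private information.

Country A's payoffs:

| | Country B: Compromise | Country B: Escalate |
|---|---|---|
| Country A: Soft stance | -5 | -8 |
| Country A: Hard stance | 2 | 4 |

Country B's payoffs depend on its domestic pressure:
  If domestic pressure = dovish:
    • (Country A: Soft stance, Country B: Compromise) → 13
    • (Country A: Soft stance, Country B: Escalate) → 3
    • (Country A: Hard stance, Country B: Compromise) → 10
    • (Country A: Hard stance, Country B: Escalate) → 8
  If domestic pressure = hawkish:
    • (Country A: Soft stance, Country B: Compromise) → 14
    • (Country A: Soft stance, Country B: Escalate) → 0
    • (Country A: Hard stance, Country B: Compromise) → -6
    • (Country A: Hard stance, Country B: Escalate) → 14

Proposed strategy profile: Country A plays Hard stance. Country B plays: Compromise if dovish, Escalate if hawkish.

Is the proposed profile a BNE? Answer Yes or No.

Yes

A profile is a BNE iff every type of every player is best-responding given beliefs about the other side.
Country A plays Hard stance: E[Hard stance] = 7/10·(2) + 3/10·(4) = 13/5; E[Soft stance] = -59/10. Best-responding. ✓
Country B (domestic pressure dovish), facing Hard stance: Compromise gives 10, Escalate gives 8. Proposed Compromise is best. ✓
Country B (domestic pressure hawkish), facing Hard stance: Compromise gives -6, Escalate gives 14. Proposed Escalate is best. ✓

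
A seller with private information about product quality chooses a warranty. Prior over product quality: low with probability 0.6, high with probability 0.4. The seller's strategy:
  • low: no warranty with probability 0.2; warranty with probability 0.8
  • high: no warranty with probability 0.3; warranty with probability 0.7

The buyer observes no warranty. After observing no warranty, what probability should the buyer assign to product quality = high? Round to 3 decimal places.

P(no warranty) = 0.6·0.2 + 0.4·0.3 = 0.24
P(high | no warranty) = (0.4·0.3) / 0.24 = 0.12 / 0.24 = 0.5

0.500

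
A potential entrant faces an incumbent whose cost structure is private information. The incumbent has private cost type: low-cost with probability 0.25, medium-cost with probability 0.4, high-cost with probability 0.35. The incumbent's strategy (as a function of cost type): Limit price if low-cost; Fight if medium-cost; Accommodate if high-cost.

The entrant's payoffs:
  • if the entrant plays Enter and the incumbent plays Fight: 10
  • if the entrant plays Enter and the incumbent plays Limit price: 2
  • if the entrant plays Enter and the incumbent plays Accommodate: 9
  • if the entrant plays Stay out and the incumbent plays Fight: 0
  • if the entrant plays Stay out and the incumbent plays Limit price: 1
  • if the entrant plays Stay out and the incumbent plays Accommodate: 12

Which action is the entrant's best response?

Enter

E[Enter] = 0.25·(2) + 0.4·(10) + 0.35·(9) = 7.65
E[Stay out] = 0.25·(1) + 0.4·(0) + 0.35·(12) = 4.45
Best response: Enter (7.65 is the largest).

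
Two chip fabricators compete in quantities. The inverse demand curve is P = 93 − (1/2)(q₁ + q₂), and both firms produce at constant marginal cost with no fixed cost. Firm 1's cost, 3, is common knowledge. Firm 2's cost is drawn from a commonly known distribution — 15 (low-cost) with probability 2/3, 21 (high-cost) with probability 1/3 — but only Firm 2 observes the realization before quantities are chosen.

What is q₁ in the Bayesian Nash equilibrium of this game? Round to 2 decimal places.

69.33

Each type of Firm 2 best-responds to q₁; Firm 1 best-responds to the expected q₂ over Firm 2's types.
Firm 2 with cost c maximizes (93 − (1/2)(q₁+q₂) − c)·q₂, giving q₂(c) = (93 − c − (1/2)q₁).
E[c₂] = 2/3·15 + 1/3·21 = 17
Firm 1's FOC against E[q₂] yields q₁ = (93 − 2·3 + E[c₂])/(3/2) = (93 − 6 + 17)/(3/2) = 69.3333.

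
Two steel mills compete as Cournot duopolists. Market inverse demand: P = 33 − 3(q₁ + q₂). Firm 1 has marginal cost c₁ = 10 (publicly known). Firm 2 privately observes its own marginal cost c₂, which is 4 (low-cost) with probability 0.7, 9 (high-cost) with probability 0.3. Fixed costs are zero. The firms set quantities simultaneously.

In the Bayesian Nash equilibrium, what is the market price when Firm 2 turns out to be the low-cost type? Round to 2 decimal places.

Type-c best response for Firm 2: q₂(c) = (33 − c)/6 − q₁/2.
Firm 1 maximizes expected profit; its first-order condition is 33 − 6q₁ − 3E[q₂] − 10 = 0.
Substituting E[q₂] and solving: E[c₂] = 5.5, so q₁ = (33 − 2·10 + 5.5)/9 = 2.05556.
q₂(low-cost) = 3.80556, so P = 33 − 3·(2.05556 + 3.80556) = 15.4167.

15.42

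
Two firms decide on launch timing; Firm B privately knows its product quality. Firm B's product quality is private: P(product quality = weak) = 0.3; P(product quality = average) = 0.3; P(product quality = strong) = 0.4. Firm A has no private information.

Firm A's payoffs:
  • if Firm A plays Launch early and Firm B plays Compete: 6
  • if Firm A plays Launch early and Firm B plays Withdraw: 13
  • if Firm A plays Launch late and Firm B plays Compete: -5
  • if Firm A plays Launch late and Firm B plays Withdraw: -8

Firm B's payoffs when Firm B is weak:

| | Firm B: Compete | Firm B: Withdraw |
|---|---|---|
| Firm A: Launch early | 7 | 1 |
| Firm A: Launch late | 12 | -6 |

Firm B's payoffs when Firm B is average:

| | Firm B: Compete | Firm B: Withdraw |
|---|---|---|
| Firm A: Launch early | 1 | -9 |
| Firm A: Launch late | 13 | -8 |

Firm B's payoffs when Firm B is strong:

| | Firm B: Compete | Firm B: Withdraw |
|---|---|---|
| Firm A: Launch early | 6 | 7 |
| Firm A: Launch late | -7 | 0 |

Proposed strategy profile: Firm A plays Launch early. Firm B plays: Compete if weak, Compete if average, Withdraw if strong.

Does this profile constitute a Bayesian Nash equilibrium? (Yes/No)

A profile is a BNE iff every type of every player is best-responding given beliefs about the other side.
Firm A plays Launch early: E[Launch early] = 0.3·(6) + 0.3·(6) + 0.4·(13) = 8.8; E[Launch late] = -6.2. Best-responding. ✓
Firm B (product quality weak), facing Launch early: Compete gives 7, Withdraw gives 1. Proposed Compete is best. ✓
Firm B (product quality average), facing Launch early: Compete gives 1, Withdraw gives -9. Proposed Compete is best. ✓
Firm B (product quality strong), facing Launch early: Compete gives 6, Withdraw gives 7. Proposed Withdraw is best. ✓

Yes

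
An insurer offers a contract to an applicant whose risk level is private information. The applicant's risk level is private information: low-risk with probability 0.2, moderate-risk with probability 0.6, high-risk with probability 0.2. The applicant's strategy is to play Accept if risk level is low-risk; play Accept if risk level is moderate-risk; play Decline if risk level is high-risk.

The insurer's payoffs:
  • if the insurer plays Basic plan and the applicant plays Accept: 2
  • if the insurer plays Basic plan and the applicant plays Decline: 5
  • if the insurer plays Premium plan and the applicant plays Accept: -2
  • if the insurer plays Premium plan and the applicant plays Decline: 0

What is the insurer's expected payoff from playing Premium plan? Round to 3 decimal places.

E[Premium plan] = 0.2·(-2) + 0.6·(-2) + 0.2·0 = (-0.4) + (-1.2) + 0 = -1.6

-1.600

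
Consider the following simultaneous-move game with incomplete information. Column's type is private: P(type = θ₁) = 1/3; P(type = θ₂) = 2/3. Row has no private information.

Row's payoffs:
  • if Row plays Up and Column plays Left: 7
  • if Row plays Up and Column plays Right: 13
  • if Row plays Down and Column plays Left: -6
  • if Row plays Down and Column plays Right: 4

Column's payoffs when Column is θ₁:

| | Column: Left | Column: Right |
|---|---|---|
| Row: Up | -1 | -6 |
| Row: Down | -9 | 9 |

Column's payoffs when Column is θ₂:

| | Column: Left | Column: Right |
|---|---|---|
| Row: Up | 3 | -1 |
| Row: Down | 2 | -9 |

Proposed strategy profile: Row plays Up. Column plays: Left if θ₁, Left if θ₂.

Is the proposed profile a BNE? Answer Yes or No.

Yes

A profile is a BNE iff every type of every player is best-responding given beliefs about the other side.
Row plays Up: E[Up] = 1/3·(7) + 2/3·(7) = 7; E[Down] = -6. Best-responding. ✓
Column (type θ₁), facing Up: Left gives -1, Right gives -6. Proposed Left is best. ✓
Column (type θ₂), facing Up: Left gives 3, Right gives -1. Proposed Left is best. ✓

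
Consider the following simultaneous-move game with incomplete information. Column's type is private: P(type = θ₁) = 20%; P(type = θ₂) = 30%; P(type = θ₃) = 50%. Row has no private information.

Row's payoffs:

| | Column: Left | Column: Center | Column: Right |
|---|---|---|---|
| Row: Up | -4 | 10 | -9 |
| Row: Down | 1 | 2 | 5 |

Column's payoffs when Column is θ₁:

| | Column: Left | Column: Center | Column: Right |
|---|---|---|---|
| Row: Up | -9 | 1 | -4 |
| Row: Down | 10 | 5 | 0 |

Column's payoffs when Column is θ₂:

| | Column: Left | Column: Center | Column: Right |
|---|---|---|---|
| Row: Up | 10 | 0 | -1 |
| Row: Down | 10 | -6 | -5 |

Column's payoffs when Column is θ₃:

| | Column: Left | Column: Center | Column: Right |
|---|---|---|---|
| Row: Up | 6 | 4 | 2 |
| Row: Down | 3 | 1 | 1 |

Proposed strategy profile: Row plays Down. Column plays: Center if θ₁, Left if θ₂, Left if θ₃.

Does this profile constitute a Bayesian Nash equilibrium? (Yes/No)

Row plays Down: E[Down] = 0.2·(2) + 0.3·(1) + 0.5·(1) = 1.2; E[Up] = -1.2. Best-responding. ✓
Column (type θ₁), facing Down: Left gives 10, Center gives 5, Right gives 0. Proposed Center is not best — profitable deviation exists. ✗
Column (type θ₂), facing Down: Left gives 10, Center gives -6, Right gives -5. Proposed Left is best. ✓
Column (type θ₃), facing Down: Left gives 3, Center gives 1, Right gives 1. Proposed Left is best. ✓

No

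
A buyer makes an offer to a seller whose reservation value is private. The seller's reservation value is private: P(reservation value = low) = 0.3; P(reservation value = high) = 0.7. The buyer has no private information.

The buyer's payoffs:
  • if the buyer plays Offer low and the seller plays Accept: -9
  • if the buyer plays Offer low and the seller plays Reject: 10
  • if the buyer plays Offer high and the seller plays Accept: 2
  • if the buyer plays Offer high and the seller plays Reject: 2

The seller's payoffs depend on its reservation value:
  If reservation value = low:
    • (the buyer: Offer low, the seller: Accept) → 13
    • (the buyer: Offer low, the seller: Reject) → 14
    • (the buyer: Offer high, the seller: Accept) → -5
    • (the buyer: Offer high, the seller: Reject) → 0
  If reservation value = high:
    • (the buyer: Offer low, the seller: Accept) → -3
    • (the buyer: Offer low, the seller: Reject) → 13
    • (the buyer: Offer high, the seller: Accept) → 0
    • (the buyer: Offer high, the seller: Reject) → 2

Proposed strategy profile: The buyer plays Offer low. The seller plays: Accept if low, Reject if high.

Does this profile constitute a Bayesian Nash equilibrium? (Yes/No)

No

The buyer plays Offer low: E[Offer low] = 0.3·(-9) + 0.7·(10) = 4.3; E[Offer high] = 2. Best-responding. ✓
The seller (reservation value low), facing Offer low: Accept gives 13, Reject gives 14. Proposed Accept is not best — profitable deviation exists. ✗
The seller (reservation value high), facing Offer low: Accept gives -3, Reject gives 13. Proposed Reject is best. ✓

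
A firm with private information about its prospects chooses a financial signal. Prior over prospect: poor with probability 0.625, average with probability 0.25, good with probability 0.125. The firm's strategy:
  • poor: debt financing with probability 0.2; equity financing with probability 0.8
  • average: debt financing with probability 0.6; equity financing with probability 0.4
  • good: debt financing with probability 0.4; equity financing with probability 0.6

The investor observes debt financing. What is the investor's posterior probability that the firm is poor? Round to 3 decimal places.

0.385

Apply Bayes' rule using the sender's strategy as the likelihood.
P(debt financing) = 0.625·0.2 + 0.25·0.6 + 0.125·0.4 = 0.325
P(poor | debt financing) = (0.625·0.2) / 0.325 = 0.125 / 0.325 = 0.384615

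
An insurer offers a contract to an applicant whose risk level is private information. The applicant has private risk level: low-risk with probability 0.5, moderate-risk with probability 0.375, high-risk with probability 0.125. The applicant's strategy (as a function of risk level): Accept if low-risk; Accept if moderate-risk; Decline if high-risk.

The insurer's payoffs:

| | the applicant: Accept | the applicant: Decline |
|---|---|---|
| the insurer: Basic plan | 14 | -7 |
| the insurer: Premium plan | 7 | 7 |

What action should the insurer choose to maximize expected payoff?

E[Basic plan] = 0.5·(14) + 0.375·(14) + 0.125·(-7) = 11.375
E[Premium plan] = 0.5·(7) + 0.375·(7) + 0.125·(7) = 7
Best response: Basic plan (11.375 is the largest).

Basic plan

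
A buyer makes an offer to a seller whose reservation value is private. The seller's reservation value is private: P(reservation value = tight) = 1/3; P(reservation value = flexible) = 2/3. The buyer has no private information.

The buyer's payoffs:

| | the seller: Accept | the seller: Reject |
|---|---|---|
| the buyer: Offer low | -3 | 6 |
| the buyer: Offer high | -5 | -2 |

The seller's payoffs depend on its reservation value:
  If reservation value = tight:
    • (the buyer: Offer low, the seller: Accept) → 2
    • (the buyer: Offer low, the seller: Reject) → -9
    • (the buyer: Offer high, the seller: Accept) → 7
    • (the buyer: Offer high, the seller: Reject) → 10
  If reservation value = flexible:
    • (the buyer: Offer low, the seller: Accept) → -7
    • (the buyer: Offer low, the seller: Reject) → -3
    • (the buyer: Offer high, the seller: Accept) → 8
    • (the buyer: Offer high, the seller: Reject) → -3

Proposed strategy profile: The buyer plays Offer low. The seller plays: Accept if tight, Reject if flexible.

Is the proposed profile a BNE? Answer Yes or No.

The buyer plays Offer low: E[Offer low] = 1/3·(-3) + 2/3·(6) = 3; E[Offer high] = -3. Best-responding. ✓
The seller (reservation value tight), facing Offer low: Accept gives 2, Reject gives -9. Proposed Accept is best. ✓
The seller (reservation value flexible), facing Offer low: Accept gives -7, Reject gives -3. Proposed Reject is best. ✓

Yes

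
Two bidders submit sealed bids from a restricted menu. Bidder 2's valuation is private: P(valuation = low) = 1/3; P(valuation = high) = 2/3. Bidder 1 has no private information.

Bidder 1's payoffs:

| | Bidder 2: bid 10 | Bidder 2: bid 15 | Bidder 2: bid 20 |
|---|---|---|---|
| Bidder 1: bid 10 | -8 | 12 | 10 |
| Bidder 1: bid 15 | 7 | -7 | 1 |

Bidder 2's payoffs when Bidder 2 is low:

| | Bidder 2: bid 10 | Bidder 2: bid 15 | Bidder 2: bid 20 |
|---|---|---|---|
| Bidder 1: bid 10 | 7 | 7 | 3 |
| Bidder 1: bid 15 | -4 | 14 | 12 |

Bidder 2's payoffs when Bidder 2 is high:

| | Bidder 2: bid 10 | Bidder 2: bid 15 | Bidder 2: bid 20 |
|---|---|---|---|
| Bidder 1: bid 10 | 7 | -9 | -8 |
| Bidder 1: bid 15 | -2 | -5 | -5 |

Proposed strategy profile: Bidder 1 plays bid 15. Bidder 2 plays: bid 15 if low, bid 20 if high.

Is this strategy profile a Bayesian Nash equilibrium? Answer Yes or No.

Bidder 1 plays bid 15: E[bid 15] = 1/3·(-7) + 2/3·(1) = -5/3; E[bid 10] = 32/3. Not best-responding. ✗
Bidder 2 (valuation low), facing bid 15: bid 10 gives -4, bid 15 gives 14, bid 20 gives 12. Proposed bid 15 is best. ✓
Bidder 2 (valuation high), facing bid 15: bid 10 gives -2, bid 15 gives -5, bid 20 gives -5. Proposed bid 20 is not best — profitable deviation exists. ✗

No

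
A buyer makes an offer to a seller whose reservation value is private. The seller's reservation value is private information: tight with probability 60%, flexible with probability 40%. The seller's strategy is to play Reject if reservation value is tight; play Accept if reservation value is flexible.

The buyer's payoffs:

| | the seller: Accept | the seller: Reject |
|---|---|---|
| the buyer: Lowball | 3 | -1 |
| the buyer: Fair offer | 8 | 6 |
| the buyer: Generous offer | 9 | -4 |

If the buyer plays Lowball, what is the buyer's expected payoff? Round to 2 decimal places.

0.60

E[Lowball] = 0.6·(-1) + 0.4·3 = (-0.6) + 1.2 = 0.6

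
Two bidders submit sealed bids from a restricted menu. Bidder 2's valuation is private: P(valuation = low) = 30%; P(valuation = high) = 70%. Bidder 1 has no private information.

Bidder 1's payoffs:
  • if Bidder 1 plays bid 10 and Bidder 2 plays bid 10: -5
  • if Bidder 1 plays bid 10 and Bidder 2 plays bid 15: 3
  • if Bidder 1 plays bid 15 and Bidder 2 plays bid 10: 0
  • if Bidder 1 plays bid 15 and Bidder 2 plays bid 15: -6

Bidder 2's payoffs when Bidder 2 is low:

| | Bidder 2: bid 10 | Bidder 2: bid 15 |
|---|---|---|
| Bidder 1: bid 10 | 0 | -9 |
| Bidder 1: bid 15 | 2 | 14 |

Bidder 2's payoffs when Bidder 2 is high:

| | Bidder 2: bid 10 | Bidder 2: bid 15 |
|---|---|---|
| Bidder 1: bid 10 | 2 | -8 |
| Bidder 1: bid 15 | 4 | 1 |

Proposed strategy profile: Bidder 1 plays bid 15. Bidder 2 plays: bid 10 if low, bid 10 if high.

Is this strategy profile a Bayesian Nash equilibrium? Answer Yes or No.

Bidder 1 plays bid 15: E[bid 15] = 0.3·(0) + 0.7·(0) = 0; E[bid 10] = -5. Best-responding. ✓
Bidder 2 (valuation low), facing bid 15: bid 10 gives 2, bid 15 gives 14. Proposed bid 10 is not best — profitable deviation exists. ✗
Bidder 2 (valuation high), facing bid 15: bid 10 gives 4, bid 15 gives 1. Proposed bid 10 is best. ✓

No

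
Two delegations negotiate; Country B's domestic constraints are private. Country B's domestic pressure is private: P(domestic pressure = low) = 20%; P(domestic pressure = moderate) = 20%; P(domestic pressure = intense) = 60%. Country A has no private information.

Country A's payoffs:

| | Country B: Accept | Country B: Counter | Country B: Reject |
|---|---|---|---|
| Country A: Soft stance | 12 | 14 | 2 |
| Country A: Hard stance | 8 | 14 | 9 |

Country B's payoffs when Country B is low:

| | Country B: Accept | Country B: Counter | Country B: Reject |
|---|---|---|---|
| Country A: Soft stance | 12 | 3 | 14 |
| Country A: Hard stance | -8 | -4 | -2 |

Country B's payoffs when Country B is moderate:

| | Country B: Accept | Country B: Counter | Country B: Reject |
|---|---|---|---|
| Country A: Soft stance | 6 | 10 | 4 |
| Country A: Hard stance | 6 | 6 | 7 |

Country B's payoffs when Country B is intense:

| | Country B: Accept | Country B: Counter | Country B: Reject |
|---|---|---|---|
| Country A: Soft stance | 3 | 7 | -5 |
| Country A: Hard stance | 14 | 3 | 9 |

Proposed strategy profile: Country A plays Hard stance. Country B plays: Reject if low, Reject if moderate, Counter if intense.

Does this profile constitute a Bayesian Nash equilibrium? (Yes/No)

Country A plays Hard stance: E[Hard stance] = 0.2·(9) + 0.2·(9) + 0.6·(14) = 12; E[Soft stance] = 9.2. Best-responding. ✓
Country B (domestic pressure low), facing Hard stance: Accept gives -8, Counter gives -4, Reject gives -2. Proposed Reject is best. ✓
Country B (domestic pressure moderate), facing Hard stance: Accept gives 6, Counter gives 6, Reject gives 7. Proposed Reject is best. ✓
Country B (domestic pressure intense), facing Hard stance: Accept gives 14, Counter gives 3, Reject gives 9. Proposed Counter is not best — profitable deviation exists. ✗

No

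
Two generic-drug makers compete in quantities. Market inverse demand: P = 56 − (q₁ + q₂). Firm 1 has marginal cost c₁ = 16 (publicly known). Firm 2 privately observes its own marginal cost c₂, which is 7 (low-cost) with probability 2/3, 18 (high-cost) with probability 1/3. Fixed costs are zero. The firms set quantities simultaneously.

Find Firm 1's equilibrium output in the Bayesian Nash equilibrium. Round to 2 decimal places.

Each type of Firm 2 best-responds to q₁; Firm 1 best-responds to the expected q₂ over Firm 2's types.
Firm 2 with cost c maximizes (56 − (q₁+q₂) − c)·q₂, giving q₂(c) = (56 − c − q₁)/2.
E[c₂] = 2/3·7 + 1/3·18 = 10.6667
Firm 1's FOC against E[q₂] yields q₁ = (56 − 2·16 + E[c₂])/3 = (56 − 32 + 10.6667)/3 = 11.5556.

11.56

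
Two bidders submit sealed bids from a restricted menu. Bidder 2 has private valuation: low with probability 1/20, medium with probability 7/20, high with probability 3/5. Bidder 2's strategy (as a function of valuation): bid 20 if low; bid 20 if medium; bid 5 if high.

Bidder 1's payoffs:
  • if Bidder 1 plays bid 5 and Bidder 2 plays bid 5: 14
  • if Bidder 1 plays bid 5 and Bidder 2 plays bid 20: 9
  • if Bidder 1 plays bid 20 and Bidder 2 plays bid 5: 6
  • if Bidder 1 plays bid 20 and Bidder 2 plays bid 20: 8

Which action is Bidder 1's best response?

bid 5

Compute Bidder 1's expected payoff for each action, taking the expectation over Bidder 2's type.
E[bid 5] = 1/20·(9) + 7/20·(9) + 3/5·(14) = 12
E[bid 20] = 1/20·(8) + 7/20·(8) + 3/5·(6) = 34/5
Best response: bid 5 (12 is the largest).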